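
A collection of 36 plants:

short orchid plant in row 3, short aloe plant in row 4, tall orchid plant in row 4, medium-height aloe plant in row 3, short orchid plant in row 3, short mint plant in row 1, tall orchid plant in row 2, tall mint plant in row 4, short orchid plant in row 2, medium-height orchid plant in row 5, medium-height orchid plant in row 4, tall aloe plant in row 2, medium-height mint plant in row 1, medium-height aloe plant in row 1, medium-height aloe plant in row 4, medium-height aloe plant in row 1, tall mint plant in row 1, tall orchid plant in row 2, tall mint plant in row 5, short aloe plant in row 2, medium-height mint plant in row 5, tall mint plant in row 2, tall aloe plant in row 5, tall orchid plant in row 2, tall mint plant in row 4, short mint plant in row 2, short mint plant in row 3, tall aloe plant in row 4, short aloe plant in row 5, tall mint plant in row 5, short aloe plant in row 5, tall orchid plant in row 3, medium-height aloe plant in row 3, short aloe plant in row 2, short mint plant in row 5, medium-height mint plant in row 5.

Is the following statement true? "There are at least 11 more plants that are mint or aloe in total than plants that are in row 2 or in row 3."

plants that are mint or aloe: 26.
plants in row 2 or in row 3: 15.
The claim requires 26 − 15 = 11 ≥ 11, which holds.

True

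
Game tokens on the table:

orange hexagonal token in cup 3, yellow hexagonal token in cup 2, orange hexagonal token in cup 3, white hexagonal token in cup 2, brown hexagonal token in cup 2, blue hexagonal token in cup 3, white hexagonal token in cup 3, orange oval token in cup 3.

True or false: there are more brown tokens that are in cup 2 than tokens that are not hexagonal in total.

False

|brown tokens in cup 2| = 1.
|tokens that are not hexagonal| = 1.
The claim requires 1 > 1, which does not hold.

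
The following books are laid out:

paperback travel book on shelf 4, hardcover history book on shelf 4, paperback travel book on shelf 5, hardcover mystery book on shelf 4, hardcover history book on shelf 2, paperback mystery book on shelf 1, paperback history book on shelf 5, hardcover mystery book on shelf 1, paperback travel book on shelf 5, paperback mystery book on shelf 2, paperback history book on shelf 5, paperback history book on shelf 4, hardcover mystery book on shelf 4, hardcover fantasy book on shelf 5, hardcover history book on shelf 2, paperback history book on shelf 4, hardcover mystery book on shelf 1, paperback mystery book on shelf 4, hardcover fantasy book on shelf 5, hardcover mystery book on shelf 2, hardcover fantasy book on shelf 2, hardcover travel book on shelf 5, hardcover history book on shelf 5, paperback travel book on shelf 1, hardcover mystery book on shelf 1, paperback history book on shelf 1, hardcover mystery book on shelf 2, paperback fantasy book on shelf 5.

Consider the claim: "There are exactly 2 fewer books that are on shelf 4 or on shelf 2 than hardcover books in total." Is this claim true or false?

There are 13 books on shelf 4 or on shelf 2.
There are 15 hardcover books.
The claim requires 15 − 13 (= 2) to equal 2, which holds.

True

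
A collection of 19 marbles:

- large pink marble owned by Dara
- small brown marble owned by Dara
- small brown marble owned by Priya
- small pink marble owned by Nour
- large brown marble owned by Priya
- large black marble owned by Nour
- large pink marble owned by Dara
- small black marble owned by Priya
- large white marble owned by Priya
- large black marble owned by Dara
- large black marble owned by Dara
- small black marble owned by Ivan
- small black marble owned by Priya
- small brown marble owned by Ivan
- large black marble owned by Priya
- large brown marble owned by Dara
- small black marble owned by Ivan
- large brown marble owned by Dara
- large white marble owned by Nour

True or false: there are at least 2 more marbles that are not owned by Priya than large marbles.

marbles that are not owned by Priya: 13.
large marbles: 11.
The claim requires 13 − 11 = 2 ≥ 2, which holds.

True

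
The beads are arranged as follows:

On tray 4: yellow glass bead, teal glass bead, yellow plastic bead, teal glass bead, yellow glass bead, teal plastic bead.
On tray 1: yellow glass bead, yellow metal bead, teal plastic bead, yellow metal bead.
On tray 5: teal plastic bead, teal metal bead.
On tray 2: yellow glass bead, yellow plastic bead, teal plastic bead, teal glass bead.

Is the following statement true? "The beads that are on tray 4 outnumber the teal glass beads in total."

There are 6 beads on tray 4.
There are 3 teal glass beads.
The claim requires 6 > 3, which holds.

True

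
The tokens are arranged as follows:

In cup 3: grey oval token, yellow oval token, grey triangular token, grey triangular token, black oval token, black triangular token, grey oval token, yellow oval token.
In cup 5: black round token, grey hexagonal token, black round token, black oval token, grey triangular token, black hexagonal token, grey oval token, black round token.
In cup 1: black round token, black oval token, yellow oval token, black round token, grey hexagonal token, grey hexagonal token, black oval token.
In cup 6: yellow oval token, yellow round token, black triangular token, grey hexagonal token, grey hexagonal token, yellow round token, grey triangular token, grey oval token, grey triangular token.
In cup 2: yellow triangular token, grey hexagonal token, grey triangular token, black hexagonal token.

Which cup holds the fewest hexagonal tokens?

cup 3

Counts by cup (restricted to hexagonal tokens): cup 5→2, cup 6→2, cup 1→2, cup 2→2, cup 3→0.
The minimum is 0, held uniquely by cup 3.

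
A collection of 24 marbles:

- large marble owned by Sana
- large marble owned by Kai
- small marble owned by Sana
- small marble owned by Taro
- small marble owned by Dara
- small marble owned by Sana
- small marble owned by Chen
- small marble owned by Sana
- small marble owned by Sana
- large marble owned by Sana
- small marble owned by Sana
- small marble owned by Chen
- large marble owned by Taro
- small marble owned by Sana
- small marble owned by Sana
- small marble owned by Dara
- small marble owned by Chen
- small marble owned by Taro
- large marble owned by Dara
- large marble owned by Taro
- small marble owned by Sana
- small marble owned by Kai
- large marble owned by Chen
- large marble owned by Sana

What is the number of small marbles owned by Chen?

3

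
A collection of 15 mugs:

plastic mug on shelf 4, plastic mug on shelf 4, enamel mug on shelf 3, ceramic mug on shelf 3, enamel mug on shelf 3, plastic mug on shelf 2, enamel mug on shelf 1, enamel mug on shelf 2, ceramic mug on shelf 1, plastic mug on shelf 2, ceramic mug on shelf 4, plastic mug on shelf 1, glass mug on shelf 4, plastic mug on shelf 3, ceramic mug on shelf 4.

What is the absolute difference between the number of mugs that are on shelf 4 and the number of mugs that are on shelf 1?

mugs on shelf 4: 5. mugs on shelf 1: 3.
|5 − 3| = 5 − 3 = 2.

2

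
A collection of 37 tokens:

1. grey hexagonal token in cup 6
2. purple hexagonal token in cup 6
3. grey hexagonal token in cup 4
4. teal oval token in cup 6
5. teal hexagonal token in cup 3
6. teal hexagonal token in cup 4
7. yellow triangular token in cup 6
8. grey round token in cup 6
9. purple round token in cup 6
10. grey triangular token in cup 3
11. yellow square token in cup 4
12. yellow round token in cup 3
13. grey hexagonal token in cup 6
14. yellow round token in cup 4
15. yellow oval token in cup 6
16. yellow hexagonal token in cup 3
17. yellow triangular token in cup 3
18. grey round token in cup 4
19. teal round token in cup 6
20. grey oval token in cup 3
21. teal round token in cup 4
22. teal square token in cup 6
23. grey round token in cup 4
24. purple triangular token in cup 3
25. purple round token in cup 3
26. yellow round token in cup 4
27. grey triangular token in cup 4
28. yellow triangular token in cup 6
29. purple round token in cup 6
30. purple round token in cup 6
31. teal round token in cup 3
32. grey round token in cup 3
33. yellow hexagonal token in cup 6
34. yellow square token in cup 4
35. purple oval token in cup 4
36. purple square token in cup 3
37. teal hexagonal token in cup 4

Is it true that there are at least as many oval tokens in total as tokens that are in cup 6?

There are 4 oval tokens.
There are 14 tokens in cup 6.
The claim requires 4 ≥ 14, which does not hold.

False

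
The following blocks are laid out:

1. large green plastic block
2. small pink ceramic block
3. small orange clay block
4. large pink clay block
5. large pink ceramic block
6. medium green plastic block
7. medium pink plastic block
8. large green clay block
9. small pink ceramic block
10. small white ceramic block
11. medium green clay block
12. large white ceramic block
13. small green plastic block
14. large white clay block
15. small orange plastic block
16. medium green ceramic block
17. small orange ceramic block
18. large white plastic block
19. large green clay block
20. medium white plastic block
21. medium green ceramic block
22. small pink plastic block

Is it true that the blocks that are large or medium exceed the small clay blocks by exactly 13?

blocks that are large or medium: 14.
small clay blocks: 1.
The claim requires 14 − 1 (= 13) to equal 13, which holds.

True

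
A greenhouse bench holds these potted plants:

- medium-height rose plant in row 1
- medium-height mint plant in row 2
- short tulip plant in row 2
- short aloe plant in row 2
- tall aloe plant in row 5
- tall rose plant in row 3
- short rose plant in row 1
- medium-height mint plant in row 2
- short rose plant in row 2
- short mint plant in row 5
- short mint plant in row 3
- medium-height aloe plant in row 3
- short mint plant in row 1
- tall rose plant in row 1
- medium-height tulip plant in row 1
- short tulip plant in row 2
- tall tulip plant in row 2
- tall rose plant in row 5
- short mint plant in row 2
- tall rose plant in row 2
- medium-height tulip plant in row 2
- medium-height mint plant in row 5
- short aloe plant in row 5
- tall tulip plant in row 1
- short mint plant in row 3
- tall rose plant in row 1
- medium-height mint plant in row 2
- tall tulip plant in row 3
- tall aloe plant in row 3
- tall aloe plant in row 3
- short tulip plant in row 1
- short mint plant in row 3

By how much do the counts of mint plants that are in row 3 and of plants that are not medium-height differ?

21

mint plants in row 3: 3. plants that are not medium-height: 24.
|3 − 24| = 24 − 3 = 21.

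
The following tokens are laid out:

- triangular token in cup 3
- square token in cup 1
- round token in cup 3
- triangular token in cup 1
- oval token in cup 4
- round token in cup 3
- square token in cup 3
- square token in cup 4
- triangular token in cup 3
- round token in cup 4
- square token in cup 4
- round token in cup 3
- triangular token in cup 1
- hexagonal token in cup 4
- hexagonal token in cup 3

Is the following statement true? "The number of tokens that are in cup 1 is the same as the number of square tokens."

|tokens in cup 1| = 3.
|square tokens| = 4.
The claim requires 3 = 4, which does not hold.

False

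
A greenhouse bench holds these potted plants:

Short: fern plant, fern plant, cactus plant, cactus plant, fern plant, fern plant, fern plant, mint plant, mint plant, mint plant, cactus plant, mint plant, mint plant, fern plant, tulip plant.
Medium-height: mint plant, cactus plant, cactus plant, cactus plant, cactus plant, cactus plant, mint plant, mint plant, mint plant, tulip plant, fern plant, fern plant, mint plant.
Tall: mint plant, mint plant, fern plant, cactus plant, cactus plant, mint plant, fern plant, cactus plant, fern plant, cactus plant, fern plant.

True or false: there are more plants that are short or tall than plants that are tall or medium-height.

True

plants that are short or tall: 26.
plants that are tall or medium-height: 24.
The claim requires 26 > 24, which holds.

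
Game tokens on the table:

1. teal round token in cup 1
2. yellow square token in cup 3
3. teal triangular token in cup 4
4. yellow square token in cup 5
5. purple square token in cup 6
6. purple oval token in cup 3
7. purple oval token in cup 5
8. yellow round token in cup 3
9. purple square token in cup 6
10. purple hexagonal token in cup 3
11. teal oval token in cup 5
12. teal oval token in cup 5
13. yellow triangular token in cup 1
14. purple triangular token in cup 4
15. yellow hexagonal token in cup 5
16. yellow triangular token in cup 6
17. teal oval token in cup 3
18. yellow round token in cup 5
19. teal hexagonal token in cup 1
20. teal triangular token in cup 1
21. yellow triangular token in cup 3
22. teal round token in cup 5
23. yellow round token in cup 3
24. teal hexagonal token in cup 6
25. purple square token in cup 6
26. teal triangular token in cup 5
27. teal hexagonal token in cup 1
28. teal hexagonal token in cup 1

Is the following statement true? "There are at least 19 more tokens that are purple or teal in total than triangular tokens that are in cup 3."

False

There are 19 tokens that are purple or teal.
There is 1 triangular token in cup 3.
The claim requires 19 − 1 = 18 ≥ 19, which does not hold.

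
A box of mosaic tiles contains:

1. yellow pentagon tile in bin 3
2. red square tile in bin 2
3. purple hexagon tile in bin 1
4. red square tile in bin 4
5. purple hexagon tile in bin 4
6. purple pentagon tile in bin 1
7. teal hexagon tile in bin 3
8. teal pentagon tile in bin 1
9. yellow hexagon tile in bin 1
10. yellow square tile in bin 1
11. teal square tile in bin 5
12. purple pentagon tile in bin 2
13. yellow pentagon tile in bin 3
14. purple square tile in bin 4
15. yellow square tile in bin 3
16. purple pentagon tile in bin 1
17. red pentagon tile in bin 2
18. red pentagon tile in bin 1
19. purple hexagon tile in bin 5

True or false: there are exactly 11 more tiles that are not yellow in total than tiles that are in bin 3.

|tiles that are not yellow| = 14.
|tiles in bin 3| = 4.
The claim requires 14 − 4 (= 10) to equal 11, which does not hold.

False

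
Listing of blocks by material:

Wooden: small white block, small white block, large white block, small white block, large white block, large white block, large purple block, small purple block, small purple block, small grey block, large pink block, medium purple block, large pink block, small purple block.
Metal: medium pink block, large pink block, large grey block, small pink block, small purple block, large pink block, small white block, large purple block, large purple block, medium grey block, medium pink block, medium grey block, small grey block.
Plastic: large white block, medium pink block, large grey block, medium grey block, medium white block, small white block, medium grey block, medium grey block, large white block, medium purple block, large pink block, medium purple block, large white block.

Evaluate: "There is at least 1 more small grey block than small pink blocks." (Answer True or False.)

True

|small grey blocks| = 2.
|small pink blocks| = 1.
The claim requires 2 − 1 = 1 ≥ 1, which holds.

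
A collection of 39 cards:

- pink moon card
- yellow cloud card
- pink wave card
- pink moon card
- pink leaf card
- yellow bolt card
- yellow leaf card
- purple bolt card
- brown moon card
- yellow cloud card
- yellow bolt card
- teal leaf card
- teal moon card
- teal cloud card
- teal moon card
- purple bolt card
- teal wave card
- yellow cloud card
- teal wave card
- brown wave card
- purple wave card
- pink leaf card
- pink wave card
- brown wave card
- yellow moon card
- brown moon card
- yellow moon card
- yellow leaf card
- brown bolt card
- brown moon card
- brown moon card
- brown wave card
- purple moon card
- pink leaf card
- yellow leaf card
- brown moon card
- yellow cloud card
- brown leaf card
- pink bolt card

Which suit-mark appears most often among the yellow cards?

Counts by suit-mark (restricted to yellow cards): cloud 4, leaf 3, bolt 2, moon 2.
The maximum is 4, held uniquely by cloud.

cloud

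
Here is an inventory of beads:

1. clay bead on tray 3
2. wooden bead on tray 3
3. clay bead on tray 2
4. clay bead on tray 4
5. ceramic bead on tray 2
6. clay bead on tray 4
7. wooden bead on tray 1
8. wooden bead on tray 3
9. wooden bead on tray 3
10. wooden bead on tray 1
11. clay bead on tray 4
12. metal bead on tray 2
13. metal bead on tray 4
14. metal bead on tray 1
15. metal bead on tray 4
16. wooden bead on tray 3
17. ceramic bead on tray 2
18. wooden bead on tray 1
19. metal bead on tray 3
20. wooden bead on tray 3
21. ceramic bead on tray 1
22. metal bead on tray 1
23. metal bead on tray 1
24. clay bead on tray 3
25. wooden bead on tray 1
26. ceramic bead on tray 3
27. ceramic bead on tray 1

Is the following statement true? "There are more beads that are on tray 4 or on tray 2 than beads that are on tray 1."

beads on tray 4 or on tray 2: 9.
beads on tray 1: 9.
The claim requires 9 > 9, which does not hold.

False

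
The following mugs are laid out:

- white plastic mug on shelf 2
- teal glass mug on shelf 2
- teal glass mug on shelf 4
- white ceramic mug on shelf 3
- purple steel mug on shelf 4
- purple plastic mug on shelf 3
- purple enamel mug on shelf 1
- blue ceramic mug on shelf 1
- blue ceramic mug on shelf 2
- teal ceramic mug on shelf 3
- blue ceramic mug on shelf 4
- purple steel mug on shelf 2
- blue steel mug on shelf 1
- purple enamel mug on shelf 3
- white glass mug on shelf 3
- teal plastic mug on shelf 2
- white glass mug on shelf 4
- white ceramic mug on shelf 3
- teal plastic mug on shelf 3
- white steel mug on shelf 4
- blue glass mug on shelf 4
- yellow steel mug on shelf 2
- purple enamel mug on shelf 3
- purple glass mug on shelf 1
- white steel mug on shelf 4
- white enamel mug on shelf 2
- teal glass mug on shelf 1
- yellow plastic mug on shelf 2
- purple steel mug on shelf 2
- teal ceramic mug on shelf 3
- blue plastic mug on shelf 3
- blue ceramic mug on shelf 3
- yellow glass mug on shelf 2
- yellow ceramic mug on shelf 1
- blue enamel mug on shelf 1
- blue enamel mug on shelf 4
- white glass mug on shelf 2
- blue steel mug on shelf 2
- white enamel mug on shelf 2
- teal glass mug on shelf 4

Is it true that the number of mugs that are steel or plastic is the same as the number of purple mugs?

False

|mugs that are steel or plastic| = 14.
|purple mugs| = 8.
The claim requires 14 = 8, which does not hold.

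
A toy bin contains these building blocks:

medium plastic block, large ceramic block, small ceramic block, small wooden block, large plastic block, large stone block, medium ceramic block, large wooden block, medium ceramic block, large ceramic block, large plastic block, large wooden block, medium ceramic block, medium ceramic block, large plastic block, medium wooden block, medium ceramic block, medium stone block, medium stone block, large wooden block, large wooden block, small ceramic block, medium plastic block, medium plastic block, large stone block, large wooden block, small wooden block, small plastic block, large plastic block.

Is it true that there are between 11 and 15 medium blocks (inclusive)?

True

There are 11 medium blocks.
The claim requires 11 ≤ 11 ≤ 15, which holds.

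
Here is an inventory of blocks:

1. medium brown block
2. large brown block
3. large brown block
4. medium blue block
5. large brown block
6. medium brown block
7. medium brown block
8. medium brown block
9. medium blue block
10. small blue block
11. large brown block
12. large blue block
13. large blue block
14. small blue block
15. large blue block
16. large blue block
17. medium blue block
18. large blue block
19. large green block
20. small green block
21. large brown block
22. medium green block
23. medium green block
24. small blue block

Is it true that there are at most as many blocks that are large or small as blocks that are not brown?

True

There are 15 blocks that are large or small.
There are 15 blocks that are not brown.
The claim requires 15 ≤ 15, which holds.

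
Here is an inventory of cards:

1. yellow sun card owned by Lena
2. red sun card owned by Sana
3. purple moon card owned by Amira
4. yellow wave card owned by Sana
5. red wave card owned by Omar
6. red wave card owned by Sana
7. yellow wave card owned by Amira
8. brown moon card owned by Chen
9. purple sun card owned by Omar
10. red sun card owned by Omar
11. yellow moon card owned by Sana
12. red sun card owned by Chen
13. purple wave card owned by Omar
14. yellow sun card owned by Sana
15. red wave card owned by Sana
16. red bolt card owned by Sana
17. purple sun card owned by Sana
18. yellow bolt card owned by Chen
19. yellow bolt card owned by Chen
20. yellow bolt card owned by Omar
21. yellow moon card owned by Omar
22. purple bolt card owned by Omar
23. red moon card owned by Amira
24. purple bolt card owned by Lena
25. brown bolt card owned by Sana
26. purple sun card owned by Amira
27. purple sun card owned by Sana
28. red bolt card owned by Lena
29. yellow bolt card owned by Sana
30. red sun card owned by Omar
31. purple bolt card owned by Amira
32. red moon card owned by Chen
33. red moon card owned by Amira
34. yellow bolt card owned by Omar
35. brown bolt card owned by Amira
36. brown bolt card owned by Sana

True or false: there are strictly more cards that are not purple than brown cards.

True

cards that are not purple: 27.
brown cards: 4.
The claim requires 27 > 4, which holds.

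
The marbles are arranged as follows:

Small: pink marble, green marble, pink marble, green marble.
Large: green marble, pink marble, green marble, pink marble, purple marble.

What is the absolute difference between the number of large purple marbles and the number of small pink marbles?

large purple marbles: 1. small pink marbles: 2.
|1 − 2| = 2 − 1 = 1.

1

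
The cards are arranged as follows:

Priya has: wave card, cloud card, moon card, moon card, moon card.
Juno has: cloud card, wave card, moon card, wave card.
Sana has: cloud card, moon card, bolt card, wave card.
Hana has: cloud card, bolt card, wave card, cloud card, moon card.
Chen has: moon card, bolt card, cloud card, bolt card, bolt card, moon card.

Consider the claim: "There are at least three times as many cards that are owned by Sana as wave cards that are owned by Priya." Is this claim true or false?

Count of cards owned by Sana: 4.
Count of wave cards owned by Priya: 1.
The claim requires 4 ≥ 3 × 1 = 3, which holds.

True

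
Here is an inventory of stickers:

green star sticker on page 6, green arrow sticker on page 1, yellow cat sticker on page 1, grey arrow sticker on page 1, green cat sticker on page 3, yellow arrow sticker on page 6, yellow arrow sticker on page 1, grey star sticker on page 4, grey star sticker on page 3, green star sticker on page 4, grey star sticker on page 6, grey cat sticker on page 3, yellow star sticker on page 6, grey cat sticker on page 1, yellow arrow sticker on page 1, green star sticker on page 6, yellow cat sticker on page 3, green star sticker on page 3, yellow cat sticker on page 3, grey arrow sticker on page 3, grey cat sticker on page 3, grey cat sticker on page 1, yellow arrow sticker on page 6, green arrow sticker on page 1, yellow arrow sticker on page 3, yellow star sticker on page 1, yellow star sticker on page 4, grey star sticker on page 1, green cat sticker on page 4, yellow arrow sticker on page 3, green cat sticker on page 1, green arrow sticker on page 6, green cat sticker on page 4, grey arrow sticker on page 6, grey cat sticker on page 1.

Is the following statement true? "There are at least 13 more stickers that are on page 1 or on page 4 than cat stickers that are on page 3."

False

stickers on page 1 or on page 4: 17.
cat stickers on page 3: 5.
The claim requires 17 − 5 = 12 ≥ 13, which does not hold.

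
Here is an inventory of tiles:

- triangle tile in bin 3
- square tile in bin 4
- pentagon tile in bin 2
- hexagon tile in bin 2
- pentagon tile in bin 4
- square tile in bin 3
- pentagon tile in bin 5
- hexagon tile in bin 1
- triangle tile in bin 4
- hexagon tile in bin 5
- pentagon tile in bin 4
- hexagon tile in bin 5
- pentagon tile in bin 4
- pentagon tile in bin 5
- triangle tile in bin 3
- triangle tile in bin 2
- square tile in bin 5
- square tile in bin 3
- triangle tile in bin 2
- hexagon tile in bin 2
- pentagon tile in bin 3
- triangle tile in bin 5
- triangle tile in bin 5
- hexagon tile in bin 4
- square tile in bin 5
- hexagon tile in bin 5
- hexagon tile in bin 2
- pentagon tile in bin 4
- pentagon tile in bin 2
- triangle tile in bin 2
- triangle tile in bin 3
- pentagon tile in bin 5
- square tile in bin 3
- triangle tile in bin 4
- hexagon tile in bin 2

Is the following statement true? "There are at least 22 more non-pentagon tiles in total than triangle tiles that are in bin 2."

True

|non-pentagon tiles| = 25.
|triangle tiles in bin 2| = 3.
The claim requires 25 − 3 = 22 ≥ 22, which holds.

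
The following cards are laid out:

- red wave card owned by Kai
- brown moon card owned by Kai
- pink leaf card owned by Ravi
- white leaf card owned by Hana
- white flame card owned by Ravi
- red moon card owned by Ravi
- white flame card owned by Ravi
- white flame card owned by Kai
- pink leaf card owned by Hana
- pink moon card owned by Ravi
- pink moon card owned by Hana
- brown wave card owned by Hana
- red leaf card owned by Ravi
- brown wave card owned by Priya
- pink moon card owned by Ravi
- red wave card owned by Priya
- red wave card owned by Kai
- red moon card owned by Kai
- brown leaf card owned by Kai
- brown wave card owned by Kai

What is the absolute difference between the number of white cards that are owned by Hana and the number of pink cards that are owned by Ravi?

white cards owned by Hana: 1. pink cards owned by Ravi: 3.
|1 − 3| = 3 − 1 = 2.

2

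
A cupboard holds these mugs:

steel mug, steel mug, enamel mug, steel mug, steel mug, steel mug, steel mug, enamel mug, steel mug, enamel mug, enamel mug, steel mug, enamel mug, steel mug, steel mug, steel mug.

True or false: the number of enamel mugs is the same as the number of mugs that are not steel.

True

enamel mugs: 5.
mugs that are not steel: 5.
The claim requires 5 = 5, which holds.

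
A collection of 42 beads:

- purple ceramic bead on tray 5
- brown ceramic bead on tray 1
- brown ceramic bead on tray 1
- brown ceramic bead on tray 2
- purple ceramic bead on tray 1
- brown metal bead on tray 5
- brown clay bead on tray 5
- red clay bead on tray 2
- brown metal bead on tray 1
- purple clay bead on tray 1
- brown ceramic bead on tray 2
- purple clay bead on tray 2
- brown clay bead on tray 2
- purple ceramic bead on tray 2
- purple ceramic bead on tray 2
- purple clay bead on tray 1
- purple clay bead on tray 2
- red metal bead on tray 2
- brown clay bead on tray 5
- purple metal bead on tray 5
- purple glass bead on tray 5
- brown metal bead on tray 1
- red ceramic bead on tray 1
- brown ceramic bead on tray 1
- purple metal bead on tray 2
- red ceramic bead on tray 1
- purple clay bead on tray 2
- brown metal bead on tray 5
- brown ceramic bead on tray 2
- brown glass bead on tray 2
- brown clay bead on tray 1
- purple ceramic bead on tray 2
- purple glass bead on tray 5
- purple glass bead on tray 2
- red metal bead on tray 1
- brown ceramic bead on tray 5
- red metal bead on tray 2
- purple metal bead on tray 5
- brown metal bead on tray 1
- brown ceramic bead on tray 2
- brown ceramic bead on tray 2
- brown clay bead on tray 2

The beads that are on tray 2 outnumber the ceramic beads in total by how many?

3

beads on tray 2: 19.
ceramic beads: 16.
19 − 16 = 3.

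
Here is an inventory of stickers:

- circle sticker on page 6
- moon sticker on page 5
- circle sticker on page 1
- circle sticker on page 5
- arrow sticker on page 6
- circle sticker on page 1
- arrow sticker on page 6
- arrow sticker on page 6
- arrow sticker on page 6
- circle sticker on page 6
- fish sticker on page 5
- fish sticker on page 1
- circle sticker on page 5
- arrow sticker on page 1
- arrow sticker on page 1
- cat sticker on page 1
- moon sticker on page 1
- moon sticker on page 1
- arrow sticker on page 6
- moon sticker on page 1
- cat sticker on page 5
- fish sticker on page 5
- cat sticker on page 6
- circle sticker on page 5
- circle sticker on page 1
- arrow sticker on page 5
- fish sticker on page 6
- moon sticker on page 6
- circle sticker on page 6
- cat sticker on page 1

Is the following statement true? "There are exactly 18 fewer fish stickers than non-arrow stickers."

|fish stickers| = 4.
|non-arrow stickers| = 22.
The claim requires 22 − 4 (= 18) to equal 18, which holds.

True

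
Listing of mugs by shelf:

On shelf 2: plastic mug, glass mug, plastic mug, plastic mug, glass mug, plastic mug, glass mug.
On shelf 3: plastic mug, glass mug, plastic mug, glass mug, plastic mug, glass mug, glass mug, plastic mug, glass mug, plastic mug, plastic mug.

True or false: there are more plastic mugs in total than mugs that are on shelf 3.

|plastic mugs| = 10.
|mugs on shelf 3| = 11.
The claim requires 10 > 11, which does not hold.

False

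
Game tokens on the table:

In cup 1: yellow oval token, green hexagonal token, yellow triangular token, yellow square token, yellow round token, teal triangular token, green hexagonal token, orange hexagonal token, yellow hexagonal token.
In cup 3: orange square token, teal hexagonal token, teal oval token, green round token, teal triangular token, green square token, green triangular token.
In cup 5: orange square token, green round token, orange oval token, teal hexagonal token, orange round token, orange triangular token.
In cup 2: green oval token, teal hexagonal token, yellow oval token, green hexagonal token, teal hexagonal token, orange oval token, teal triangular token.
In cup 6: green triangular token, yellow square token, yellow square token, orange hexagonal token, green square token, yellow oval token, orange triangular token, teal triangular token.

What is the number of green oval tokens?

1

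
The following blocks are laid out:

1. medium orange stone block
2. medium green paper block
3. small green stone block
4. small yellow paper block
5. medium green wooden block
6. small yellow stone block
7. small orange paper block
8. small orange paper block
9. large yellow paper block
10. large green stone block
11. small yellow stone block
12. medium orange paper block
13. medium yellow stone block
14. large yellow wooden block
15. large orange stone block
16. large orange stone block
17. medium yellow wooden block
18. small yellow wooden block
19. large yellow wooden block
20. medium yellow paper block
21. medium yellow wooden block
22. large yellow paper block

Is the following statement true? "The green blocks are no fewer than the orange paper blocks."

True

There are 4 green blocks.
There are 3 orange paper blocks.
The claim requires 4 ≥ 3, which holds.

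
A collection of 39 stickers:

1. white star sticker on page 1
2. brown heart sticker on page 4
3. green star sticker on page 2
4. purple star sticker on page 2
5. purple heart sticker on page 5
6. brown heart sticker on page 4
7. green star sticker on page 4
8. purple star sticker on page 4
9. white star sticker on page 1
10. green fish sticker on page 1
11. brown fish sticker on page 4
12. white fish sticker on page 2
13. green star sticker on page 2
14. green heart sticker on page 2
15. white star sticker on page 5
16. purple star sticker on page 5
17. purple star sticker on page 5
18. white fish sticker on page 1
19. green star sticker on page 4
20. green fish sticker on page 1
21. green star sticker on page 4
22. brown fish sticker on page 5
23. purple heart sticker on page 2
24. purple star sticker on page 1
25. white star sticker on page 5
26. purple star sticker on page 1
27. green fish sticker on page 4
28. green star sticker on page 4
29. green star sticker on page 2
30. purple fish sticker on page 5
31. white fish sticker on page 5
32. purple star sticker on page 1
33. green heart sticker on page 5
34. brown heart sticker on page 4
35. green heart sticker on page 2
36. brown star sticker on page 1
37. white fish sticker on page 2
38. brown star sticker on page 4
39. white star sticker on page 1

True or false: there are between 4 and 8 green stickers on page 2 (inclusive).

There are 5 green stickers on page 2.
The claim requires 4 ≤ 5 ≤ 8, which holds.

True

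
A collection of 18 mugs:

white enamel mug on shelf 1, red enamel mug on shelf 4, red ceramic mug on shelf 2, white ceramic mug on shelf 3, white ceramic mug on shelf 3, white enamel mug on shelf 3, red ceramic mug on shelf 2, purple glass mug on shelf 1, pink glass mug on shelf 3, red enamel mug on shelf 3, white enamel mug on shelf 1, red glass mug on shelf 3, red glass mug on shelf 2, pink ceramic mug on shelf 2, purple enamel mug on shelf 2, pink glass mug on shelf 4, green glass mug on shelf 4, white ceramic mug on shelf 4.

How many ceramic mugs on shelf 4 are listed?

1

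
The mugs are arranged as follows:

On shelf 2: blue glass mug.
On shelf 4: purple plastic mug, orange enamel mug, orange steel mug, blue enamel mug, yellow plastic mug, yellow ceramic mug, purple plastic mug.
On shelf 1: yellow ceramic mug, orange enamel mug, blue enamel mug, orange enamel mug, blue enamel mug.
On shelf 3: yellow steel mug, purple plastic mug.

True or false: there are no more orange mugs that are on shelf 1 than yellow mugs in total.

True

orange mugs on shelf 1: 2.
yellow mugs: 4.
The claim requires 2 ≤ 4, which holds.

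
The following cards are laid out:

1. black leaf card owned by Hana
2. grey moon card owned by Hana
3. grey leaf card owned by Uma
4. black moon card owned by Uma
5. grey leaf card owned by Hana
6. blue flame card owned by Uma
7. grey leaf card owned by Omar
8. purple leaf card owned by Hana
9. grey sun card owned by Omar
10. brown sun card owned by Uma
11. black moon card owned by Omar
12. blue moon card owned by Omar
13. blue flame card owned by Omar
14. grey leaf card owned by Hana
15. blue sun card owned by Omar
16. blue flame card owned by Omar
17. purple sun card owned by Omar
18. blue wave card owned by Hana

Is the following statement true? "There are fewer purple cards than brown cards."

False

|purple cards| = 2.
|brown cards| = 1.
The claim requires 2 < 1, which does not hold.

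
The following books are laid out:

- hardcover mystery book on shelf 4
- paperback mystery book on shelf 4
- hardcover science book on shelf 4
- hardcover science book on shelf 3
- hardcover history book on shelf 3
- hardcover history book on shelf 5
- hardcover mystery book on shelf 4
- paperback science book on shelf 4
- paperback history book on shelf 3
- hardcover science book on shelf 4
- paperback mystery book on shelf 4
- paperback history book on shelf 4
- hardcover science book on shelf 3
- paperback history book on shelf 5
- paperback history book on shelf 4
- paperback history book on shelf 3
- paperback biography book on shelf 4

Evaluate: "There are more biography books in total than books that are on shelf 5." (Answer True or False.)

There is 1 biography book.
There are 2 books on shelf 5.
The claim requires 1 > 2, which does not hold.

False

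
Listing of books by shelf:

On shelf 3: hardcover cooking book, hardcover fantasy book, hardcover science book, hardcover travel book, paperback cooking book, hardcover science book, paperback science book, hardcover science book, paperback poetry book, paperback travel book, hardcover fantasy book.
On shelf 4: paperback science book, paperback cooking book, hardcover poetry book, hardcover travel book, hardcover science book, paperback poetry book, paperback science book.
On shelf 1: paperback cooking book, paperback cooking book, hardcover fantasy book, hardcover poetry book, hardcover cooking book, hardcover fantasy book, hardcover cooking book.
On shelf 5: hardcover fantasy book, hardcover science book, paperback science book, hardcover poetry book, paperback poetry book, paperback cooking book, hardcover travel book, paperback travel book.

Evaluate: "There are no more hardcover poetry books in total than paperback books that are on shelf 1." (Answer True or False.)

False

There are 3 hardcover poetry books.
There are 2 paperback books on shelf 1.
The claim requires 3 ≤ 2, which does not hold.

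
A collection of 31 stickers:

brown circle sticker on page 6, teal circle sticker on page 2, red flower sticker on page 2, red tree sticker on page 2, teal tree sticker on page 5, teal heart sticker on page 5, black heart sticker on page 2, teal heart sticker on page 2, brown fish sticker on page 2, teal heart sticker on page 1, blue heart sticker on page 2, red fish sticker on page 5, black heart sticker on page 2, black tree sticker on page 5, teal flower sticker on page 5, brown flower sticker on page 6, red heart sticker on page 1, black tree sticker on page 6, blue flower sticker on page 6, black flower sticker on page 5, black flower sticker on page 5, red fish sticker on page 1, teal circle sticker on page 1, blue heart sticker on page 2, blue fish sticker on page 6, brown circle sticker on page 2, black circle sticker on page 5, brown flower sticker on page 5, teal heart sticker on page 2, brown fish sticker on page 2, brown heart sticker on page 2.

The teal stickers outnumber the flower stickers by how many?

teal stickers: 8.
flower stickers: 7.
8 − 7 = 1.

1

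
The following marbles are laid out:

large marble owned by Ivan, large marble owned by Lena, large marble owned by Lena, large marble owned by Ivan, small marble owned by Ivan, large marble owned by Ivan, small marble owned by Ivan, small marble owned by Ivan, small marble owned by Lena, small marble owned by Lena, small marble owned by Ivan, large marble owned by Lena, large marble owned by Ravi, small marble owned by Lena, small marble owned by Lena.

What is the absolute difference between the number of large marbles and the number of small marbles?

1

large marbles: 7. small marbles: 8.
|7 − 8| = 8 − 7 = 1.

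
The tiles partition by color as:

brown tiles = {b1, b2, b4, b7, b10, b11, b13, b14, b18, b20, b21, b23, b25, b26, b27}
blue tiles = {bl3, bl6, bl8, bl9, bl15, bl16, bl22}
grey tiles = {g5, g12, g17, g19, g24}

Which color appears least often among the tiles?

Counts by color: brown 15, blue 7, grey 5.
The minimum is 5, held uniquely by grey.

grey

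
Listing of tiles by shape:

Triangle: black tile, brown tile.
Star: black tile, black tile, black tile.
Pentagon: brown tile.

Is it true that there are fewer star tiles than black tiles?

True

star tiles: 3.
black tiles: 4.
The claim requires 3 < 4, which holds.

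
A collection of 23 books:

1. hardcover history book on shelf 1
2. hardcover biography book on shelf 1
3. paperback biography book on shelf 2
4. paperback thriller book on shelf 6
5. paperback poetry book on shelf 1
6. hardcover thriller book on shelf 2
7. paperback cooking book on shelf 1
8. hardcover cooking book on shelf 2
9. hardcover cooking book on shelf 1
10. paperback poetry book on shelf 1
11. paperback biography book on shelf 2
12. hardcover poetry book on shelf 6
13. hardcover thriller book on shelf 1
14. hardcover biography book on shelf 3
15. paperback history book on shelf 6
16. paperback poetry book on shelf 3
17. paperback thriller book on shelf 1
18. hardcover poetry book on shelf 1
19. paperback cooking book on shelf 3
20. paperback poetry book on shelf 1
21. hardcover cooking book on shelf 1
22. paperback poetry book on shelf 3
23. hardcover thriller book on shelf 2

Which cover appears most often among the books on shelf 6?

paperback

Counts by cover (restricted to books on shelf 6): paperback 2, hardcover 1.
The maximum is 2, held uniquely by paperback.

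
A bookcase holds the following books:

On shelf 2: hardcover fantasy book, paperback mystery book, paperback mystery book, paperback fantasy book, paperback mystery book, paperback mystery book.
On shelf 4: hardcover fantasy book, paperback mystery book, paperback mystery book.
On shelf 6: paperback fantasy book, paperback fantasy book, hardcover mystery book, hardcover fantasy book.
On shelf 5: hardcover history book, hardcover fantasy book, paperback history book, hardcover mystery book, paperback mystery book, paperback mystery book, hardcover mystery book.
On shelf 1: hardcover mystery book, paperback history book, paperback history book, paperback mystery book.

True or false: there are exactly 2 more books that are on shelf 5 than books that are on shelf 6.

False

|books on shelf 5| = 7.
|books on shelf 6| = 4.
The claim requires 7 − 4 (= 3) to equal 2, which does not hold.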